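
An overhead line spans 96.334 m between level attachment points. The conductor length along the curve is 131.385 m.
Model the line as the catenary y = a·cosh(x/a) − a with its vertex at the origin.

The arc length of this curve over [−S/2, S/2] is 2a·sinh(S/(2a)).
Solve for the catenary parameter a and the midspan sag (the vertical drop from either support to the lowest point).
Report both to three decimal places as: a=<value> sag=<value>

a=34.248 sag=39.836

seed: a₀ = √(S³/(24(L−S))) = √(96.334³/(24·35.051)) = 32.599697
iter 1: u=1.477529  f(a)=+4.031e+00  f'(a)=-2.658e+00  a ← 32.599697 − (+4.031e+00/-2.658e+00) = 34.116275
iter 2: u=1.411848  f(a)=+2.984e-01  f'(a)=-2.278e+00  a ← 34.116275 − (+2.984e-01/-2.278e+00) = 34.247262
iter 3: u=1.406448  f(a)=+1.923e-03  f'(a)=-2.248e+00  a ← 34.247262 − (+1.923e-03/-2.248e+00) = 34.248117
iter 4: u=1.406413  f(a)=+8.107e-08  f'(a)=-2.248e+00  a ← 34.248117 − (+8.107e-08/-2.248e+00) = 34.248117
iter 5: u=1.406413  f(a)=+0.000e+00  f'(a)=-2.248e+00  a ← 34.248117 − (+0.000e+00/-2.248e+00) = 34.248117
converged: |Δa| < 1e-12 after 5 iterations
sag = a·(cosh(S/(2a)) − 1) = 34.248117·(cosh(1.406413) − 1) = 39.835876
T_max/T_min = cosh(S/(2a)) = 2.163155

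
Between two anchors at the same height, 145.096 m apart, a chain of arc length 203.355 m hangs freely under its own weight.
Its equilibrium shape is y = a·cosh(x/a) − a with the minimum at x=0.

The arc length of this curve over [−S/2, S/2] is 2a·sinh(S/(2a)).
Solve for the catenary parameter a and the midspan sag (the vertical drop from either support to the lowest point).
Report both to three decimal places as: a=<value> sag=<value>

seed: a₀ = √(S³/(24(L−S))) = √(145.096³/(24·58.259)) = 46.740788
iter 1: u=1.552135  f(a)=+7.434e+00  f'(a)=-3.147e+00  a ← 46.740788 − (+7.434e+00/-3.147e+00) = 49.102681
iter 2: u=1.477475  f(a)=+6.006e-01  f'(a)=-2.658e+00  a ← 49.102681 − (+6.006e-01/-2.658e+00) = 49.328686
iter 3: u=1.470706  f(a)=+4.683e-03  f'(a)=-2.616e+00  a ← 49.328686 − (+4.683e-03/-2.616e+00) = 49.330476
iter 4: u=1.470653  f(a)=+2.895e-07  f'(a)=-2.616e+00  a ← 49.330476 − (+2.895e-07/-2.616e+00) = 49.330476
iter 5: u=1.470653  f(a)=+2.842e-14  f'(a)=-2.616e+00  a ← 49.330476 − (+2.842e-14/-2.616e+00) = 49.330476
converged: |Δa| < 1e-12 after 5 iterations
sag = a·(cosh(S/(2a)) − 1) = 49.330476·(cosh(1.470653) − 1) = 63.681956
T_max/T_min = cosh(S/(2a)) = 2.290925

a=49.330 sag=63.682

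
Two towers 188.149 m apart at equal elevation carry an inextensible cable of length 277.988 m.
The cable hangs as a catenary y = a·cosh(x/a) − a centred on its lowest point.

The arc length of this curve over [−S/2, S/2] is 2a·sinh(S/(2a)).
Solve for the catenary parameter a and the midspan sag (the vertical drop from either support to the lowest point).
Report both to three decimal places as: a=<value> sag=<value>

a=59.191 sag=91.882

seed: a₀ = √(S³/(24(L−S))) = √(188.149³/(24·89.839)) = 55.579521
iter 1: u=1.692611  f(a)=+1.378e+01  f'(a)=-4.259e+00  a ← 55.579521 − (+1.378e+01/-4.259e+00) = 58.815724
iter 2: u=1.599479  f(a)=+1.295e+00  f'(a)=-3.493e+00  a ← 58.815724 − (+1.295e+00/-3.493e+00) = 59.186629
iter 3: u=1.589455  f(a)=+1.407e-02  f'(a)=-3.417e+00  a ← 59.186629 − (+1.407e-02/-3.417e+00) = 59.190746
iter 4: u=1.589345  f(a)=+1.698e-06  f'(a)=-3.416e+00  a ← 59.190746 − (+1.698e-06/-3.416e+00) = 59.190746
iter 5: u=1.589345  f(a)=+0.000e+00  f'(a)=-3.416e+00  a ← 59.190746 − (+0.000e+00/-3.416e+00) = 59.190746
converged: |Δa| < 1e-12 after 5 iterations
sag = a·(cosh(S/(2a)) − 1) = 59.190746·(cosh(1.589345) − 1) = 91.881675
T_max/T_min = cosh(S/(2a)) = 2.552298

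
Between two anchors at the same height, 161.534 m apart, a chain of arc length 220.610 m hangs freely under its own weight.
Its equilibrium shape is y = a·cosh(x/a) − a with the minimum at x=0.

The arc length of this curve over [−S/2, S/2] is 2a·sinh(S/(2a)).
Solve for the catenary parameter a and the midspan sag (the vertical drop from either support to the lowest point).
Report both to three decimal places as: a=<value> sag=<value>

seed: a₀ = √(S³/(24(L−S))) = √(161.534³/(24·59.076)) = 54.523630
iter 1: u=1.481321  f(a)=+6.831e+00  f'(a)=-2.681e+00  a ← 54.523630 − (+6.831e+00/-2.681e+00) = 57.071162
iter 2: u=1.415198  f(a)=+5.079e-01  f'(a)=-2.296e+00  a ← 57.071162 − (+5.079e-01/-2.296e+00) = 57.292368
iter 3: u=1.409734  f(a)=+3.307e-03  f'(a)=-2.266e+00  a ← 57.292368 − (+3.307e-03/-2.266e+00) = 57.293827
iter 4: u=1.409698  f(a)=+1.422e-07  f'(a)=-2.266e+00  a ← 57.293827 − (+1.422e-07/-2.266e+00) = 57.293827
iter 5: u=1.409698  f(a)=-2.842e-14  f'(a)=-2.266e+00  a ← 57.293827 − (-2.842e-14/-2.266e+00) = 57.293827
converged: |Δa| < 1e-12 after 5 iterations
sag = a·(cosh(S/(2a)) − 1) = 57.293827·(cosh(1.409698) − 1) = 67.003299
T_max/T_min = cosh(S/(2a)) = 2.169468

a=57.294 sag=67.003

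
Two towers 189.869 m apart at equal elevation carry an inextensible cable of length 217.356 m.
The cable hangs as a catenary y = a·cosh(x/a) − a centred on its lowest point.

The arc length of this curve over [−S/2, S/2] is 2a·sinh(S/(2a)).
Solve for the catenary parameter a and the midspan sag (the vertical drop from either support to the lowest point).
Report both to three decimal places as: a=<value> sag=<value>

seed: a₀ = √(S³/(24(L−S))) = √(189.869³/(24·27.487)) = 101.861907
iter 1: u=0.931992  f(a)=+1.219e+00  f'(a)=-5.880e-01  a ← 101.861907 − (+1.219e+00/-5.880e-01) = 103.934465
iter 2: u=0.913407  f(a)=+3.819e-02  f'(a)=-5.517e-01  a ← 103.934465 − (+3.819e-02/-5.517e-01) = 104.003686
iter 3: u=0.912799  f(a)=+4.019e-05  f'(a)=-5.506e-01  a ← 104.003686 − (+4.019e-05/-5.506e-01) = 104.003759
iter 4: u=0.912799  f(a)=+4.462e-11  f'(a)=-5.506e-01  a ← 104.003759 − (+4.462e-11/-5.506e-01) = 104.003759
converged: |Δa| < 1e-12 after 4 iterations
sag = a·(cosh(S/(2a)) − 1) = 104.003759·(cosh(0.912799) − 1) = 46.421271
T_max/T_min = cosh(S/(2a)) = 1.446342

a=104.004 sag=46.421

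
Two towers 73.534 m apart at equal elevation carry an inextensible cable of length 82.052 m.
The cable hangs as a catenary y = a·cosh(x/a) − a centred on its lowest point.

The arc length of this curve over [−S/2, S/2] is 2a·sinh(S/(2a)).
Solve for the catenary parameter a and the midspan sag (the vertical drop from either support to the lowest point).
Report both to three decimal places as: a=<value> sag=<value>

seed: a₀ = √(S³/(24(L−S))) = √(73.534³/(24·8.518)) = 44.101956
iter 1: u=0.833682  f(a)=+3.010e-01  f'(a)=-4.138e-01  a ← 44.101956 − (+3.010e-01/-4.138e-01) = 44.829240
iter 2: u=0.820157  f(a)=+7.606e-03  f'(a)=-3.931e-01  a ← 44.829240 − (+7.606e-03/-3.931e-01) = 44.848588
iter 3: u=0.819803  f(a)=+5.138e-06  f'(a)=-3.926e-01  a ← 44.848588 − (+5.138e-06/-3.926e-01) = 44.848601
iter 4: u=0.819803  f(a)=+2.359e-12  f'(a)=-3.926e-01  a ← 44.848601 − (+2.359e-12/-3.926e-01) = 44.848601
converged: |Δa| < 1e-12 after 4 iterations
sag = a·(cosh(S/(2a)) − 1) = 44.848601·(cosh(0.819803) − 1) = 15.934042
T_max/T_min = cosh(S/(2a)) = 1.355285

a=44.849 sag=15.934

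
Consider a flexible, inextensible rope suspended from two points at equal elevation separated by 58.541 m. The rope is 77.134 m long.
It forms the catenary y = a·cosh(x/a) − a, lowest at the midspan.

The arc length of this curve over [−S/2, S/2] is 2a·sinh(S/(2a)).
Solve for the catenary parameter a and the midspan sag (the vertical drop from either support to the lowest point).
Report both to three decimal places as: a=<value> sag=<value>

a=22.148 sag=22.326

seed: a₀ = √(S³/(24(L−S))) = √(58.541³/(24·18.593)) = 21.203612
iter 1: u=1.380449  f(a)=+1.854e+00  f'(a)=-2.112e+00  a ← 21.203612 − (+1.854e+00/-2.112e+00) = 22.081708
iter 2: u=1.325554  f(a)=+1.214e-01  f'(a)=-1.843e+00  a ← 22.081708 − (+1.214e-01/-1.843e+00) = 22.147568
iter 3: u=1.321612  f(a)=+6.011e-04  f'(a)=-1.825e+00  a ← 22.147568 − (+6.011e-04/-1.825e+00) = 22.147897
iter 4: u=1.321593  f(a)=+1.490e-08  f'(a)=-1.825e+00  a ← 22.147897 − (+1.490e-08/-1.825e+00) = 22.147897
iter 5: u=1.321593  f(a)=+0.000e+00  f'(a)=-1.825e+00  a ← 22.147897 − (+0.000e+00/-1.825e+00) = 22.147897
converged: |Δa| < 1e-12 after 5 iterations
sag = a·(cosh(S/(2a)) − 1) = 22.147897·(cosh(1.321593) − 1) = 22.326172
T_max/T_min = cosh(S/(2a)) = 2.008049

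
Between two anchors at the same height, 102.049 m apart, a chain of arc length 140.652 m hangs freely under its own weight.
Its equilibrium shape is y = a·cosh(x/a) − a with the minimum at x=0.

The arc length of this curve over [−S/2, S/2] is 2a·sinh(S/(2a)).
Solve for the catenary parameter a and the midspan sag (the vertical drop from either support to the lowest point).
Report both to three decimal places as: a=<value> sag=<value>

a=35.644 sag=43.199

seed: a₀ = √(S³/(24(L−S))) = √(102.049³/(24·38.603)) = 33.868579
iter 1: u=1.506544  f(a)=+4.625e+00  f'(a)=-2.841e+00  a ← 33.868579 − (+4.625e+00/-2.841e+00) = 35.496751
iter 2: u=1.437441  f(a)=+3.544e-01  f'(a)=-2.421e+00  a ← 35.496751 − (+3.544e-01/-2.421e+00) = 35.643178
iter 3: u=1.431536  f(a)=+2.463e-03  f'(a)=-2.387e+00  a ← 35.643178 − (+2.463e-03/-2.387e+00) = 35.644210
iter 4: u=1.431495  f(a)=+1.208e-07  f'(a)=-2.387e+00  a ← 35.644210 − (+1.208e-07/-2.387e+00) = 35.644210
iter 5: u=1.431495  f(a)=+0.000e+00  f'(a)=-2.387e+00  a ← 35.644210 − (+0.000e+00/-2.387e+00) = 35.644210
converged: |Δa| < 1e-12 after 5 iterations
sag = a·(cosh(S/(2a)) − 1) = 35.644210·(cosh(1.431495) − 1) = 43.199026
T_max/T_min = cosh(S/(2a)) = 2.211951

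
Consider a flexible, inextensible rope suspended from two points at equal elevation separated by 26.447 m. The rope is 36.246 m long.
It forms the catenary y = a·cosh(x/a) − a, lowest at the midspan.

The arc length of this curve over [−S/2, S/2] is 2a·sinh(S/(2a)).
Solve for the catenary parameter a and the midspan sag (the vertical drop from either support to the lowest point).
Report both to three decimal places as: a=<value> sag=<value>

seed: a₀ = √(S³/(24(L−S))) = √(26.447³/(24·9.799)) = 8.868867
iter 1: u=1.491002  f(a)=+1.149e+00  f'(a)=-2.742e+00  a ← 8.868867 − (+1.149e+00/-2.742e+00) = 9.287837
iter 2: u=1.423744  f(a)=+8.641e-02  f'(a)=-2.343e+00  a ← 9.287837 − (+8.641e-02/-2.343e+00) = 9.324713
iter 3: u=1.418113  f(a)=+5.770e-04  f'(a)=-2.312e+00  a ← 9.324713 − (+5.770e-04/-2.312e+00) = 9.324963
iter 4: u=1.418075  f(a)=+2.610e-08  f'(a)=-2.312e+00  a ← 9.324963 − (+2.610e-08/-2.312e+00) = 9.324963
iter 5: u=1.418075  f(a)=+0.000e+00  f'(a)=-2.312e+00  a ← 9.324963 − (+0.000e+00/-2.312e+00) = 9.324963
converged: |Δa| < 1e-12 after 5 iterations
sag = a·(cosh(S/(2a)) − 1) = 9.324963·(cosh(1.418075) − 1) = 11.056354
T_max/T_min = cosh(S/(2a)) = 2.185673

a=9.325 sag=11.056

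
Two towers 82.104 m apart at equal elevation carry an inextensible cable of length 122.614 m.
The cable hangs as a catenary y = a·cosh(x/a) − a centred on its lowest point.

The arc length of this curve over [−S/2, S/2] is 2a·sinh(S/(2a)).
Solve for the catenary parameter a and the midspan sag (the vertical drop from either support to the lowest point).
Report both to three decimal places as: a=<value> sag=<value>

seed: a₀ = √(S³/(24(L−S))) = √(82.104³/(24·40.510)) = 23.859412
iter 1: u=1.720579  f(a)=+6.437e+00  f'(a)=-4.513e+00  a ← 23.859412 − (+6.437e+00/-4.513e+00) = 25.285590
iter 2: u=1.623533  f(a)=+6.223e-01  f'(a)=-3.679e+00  a ← 25.285590 − (+6.223e-01/-3.679e+00) = 25.454725
iter 3: u=1.612746  f(a)=+7.191e-03  f'(a)=-3.595e+00  a ← 25.454725 − (+7.191e-03/-3.595e+00) = 25.456726
iter 4: u=1.612619  f(a)=+9.847e-07  f'(a)=-3.594e+00  a ← 25.456726 − (+9.847e-07/-3.594e+00) = 25.456726
iter 5: u=1.612619  f(a)=+1.421e-14  f'(a)=-3.594e+00  a ← 25.456726 − (+1.421e-14/-3.594e+00) = 25.456726
converged: |Δa| < 1e-12 after 5 iterations
sag = a·(cosh(S/(2a)) − 1) = 25.456726·(cosh(1.612619) − 1) = 40.925449
T_max/T_min = cosh(S/(2a)) = 2.607648

a=25.457 sag=40.925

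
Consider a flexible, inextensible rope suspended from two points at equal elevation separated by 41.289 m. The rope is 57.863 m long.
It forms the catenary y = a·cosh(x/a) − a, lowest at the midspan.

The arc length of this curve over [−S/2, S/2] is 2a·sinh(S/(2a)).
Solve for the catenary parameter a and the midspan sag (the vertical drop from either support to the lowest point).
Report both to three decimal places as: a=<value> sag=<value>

seed: a₀ = √(S³/(24(L−S))) = √(41.289³/(24·16.574)) = 13.302469
iter 1: u=1.551930  f(a)=+2.114e+00  f'(a)=-3.146e+00  a ← 13.302469 − (+2.114e+00/-3.146e+00) = 13.974518
iter 2: u=1.477296  f(a)=+1.708e-01  f'(a)=-2.657e+00  a ← 13.974518 − (+1.708e-01/-2.657e+00) = 14.038808
iter 3: u=1.470531  f(a)=+1.331e-03  f'(a)=-2.615e+00  a ← 14.038808 − (+1.331e-03/-2.615e+00) = 14.039317
iter 4: u=1.470478  f(a)=+8.219e-08  f'(a)=-2.615e+00  a ← 14.039317 − (+8.219e-08/-2.615e+00) = 14.039317
iter 5: u=1.470478  f(a)=+0.000e+00  f'(a)=-2.615e+00  a ← 14.039317 − (+0.000e+00/-2.615e+00) = 14.039317
converged: |Δa| < 1e-12 after 5 iterations
sag = a·(cosh(S/(2a)) − 1) = 14.039317·(cosh(1.470478) − 1) = 18.118639
T_max/T_min = cosh(S/(2a)) = 2.290564

a=14.039 sag=18.119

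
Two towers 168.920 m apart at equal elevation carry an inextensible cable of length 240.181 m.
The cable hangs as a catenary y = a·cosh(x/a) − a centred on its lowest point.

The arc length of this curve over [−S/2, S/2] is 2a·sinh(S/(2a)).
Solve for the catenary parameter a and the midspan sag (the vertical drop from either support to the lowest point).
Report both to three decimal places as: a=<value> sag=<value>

seed: a₀ = √(S³/(24(L−S))) = √(168.920³/(24·71.261)) = 53.087226
iter 1: u=1.590967  f(a)=+9.582e+00  f'(a)=-3.429e+00  a ← 53.087226 − (+9.582e+00/-3.429e+00) = 55.881881
iter 2: u=1.511402  f(a)=+8.086e-01  f'(a)=-2.872e+00  a ← 55.881881 − (+8.086e-01/-2.872e+00) = 56.163412
iter 3: u=1.503826  f(a)=+6.932e-03  f'(a)=-2.823e+00  a ← 56.163412 − (+6.932e-03/-2.823e+00) = 56.165868
iter 4: u=1.503760  f(a)=+5.190e-07  f'(a)=-2.823e+00  a ← 56.165868 − (+5.190e-07/-2.823e+00) = 56.165868
iter 5: u=1.503760  f(a)=+2.842e-14  f'(a)=-2.823e+00  a ← 56.165868 − (+2.842e-14/-2.823e+00) = 56.165868
converged: |Δa| < 1e-12 after 5 iterations
sag = a·(cosh(S/(2a)) − 1) = 56.165868·(cosh(1.503760) − 1) = 76.409895
T_max/T_min = cosh(S/(2a)) = 2.360433

a=56.166 sag=76.410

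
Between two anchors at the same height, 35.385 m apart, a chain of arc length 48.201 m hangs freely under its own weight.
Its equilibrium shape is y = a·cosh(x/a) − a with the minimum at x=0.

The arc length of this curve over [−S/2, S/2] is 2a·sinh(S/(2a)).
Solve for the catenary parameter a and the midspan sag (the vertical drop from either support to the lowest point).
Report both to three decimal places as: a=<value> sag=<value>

seed: a₀ = √(S³/(24(L−S))) = √(35.385³/(24·12.816)) = 12.001815
iter 1: u=1.474152  f(a)=+1.467e+00  f'(a)=-2.637e+00  a ← 12.001815 − (+1.467e+00/-2.637e+00) = 12.557994
iter 2: u=1.408864  f(a)=+1.081e-01  f'(a)=-2.262e+00  a ← 12.557994 − (+1.081e-01/-2.262e+00) = 12.605804
iter 3: u=1.403520  f(a)=+6.909e-04  f'(a)=-2.233e+00  a ← 12.605804 − (+6.909e-04/-2.233e+00) = 12.606113
iter 4: u=1.403486  f(a)=+2.860e-08  f'(a)=-2.233e+00  a ← 12.606113 − (+2.860e-08/-2.233e+00) = 12.606113
iter 5: u=1.403486  f(a)=+0.000e+00  f'(a)=-2.233e+00  a ← 12.606113 − (+0.000e+00/-2.233e+00) = 12.606113
converged: |Δa| < 1e-12 after 5 iterations
sag = a·(cosh(S/(2a)) − 1) = 12.606113·(cosh(1.403486) − 1) = 14.592199
T_max/T_min = cosh(S/(2a)) = 2.157549

a=12.606 sag=14.592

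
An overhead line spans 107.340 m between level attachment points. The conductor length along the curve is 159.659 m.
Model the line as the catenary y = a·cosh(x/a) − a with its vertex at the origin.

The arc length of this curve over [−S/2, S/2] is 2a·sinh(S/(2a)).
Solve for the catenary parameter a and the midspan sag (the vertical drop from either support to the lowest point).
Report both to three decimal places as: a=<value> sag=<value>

seed: a₀ = √(S³/(24(L−S))) = √(107.340³/(24·52.319)) = 31.383910
iter 1: u=1.710112  f(a)=+8.205e+00  f'(a)=-4.417e+00  a ← 31.383910 − (+8.205e+00/-4.417e+00) = 33.241667
iter 2: u=1.614540  f(a)=+7.850e-01  f'(a)=-3.609e+00  a ← 33.241667 − (+7.850e-01/-3.609e+00) = 33.459201
iter 3: u=1.604043  f(a)=+8.863e-03  f'(a)=-3.528e+00  a ← 33.459201 − (+8.863e-03/-3.528e+00) = 33.461713
iter 4: u=1.603923  f(a)=+1.158e-06  f'(a)=-3.527e+00  a ← 33.461713 − (+1.158e-06/-3.527e+00) = 33.461714
iter 5: u=1.603923  f(a)=+2.842e-14  f'(a)=-3.527e+00  a ← 33.461714 − (+2.842e-14/-3.527e+00) = 33.461714
converged: |Δa| < 1e-12 after 5 iterations
sag = a·(cosh(S/(2a)) − 1) = 33.461714·(cosh(1.603923) − 1) = 53.097141
T_max/T_min = cosh(S/(2a)) = 2.586803

a=33.462 sag=53.097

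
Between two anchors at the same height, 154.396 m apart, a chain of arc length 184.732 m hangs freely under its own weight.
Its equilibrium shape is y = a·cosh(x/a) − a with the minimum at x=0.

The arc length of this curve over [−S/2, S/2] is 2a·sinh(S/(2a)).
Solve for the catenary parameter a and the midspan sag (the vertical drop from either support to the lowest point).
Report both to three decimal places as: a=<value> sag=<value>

a=73.107 sag=44.690

seed: a₀ = √(S³/(24(L−S))) = √(154.396³/(24·30.336)) = 71.099949
iter 1: u=1.085767  f(a)=+1.839e+00  f'(a)=-9.583e-01  a ← 71.099949 − (+1.839e+00/-9.583e-01) = 73.019218
iter 2: u=1.057229  f(a)=+7.710e-02  f'(a)=-8.794e-01  a ← 73.019218 − (+7.710e-02/-8.794e-01) = 73.106888
iter 3: u=1.055961  f(a)=+1.486e-04  f'(a)=-8.761e-01  a ← 73.106888 − (+1.486e-04/-8.761e-01) = 73.107058
iter 4: u=1.055958  f(a)=+5.546e-10  f'(a)=-8.760e-01  a ← 73.107058 − (+5.546e-10/-8.760e-01) = 73.107058
iter 5: u=1.055958  f(a)=+5.684e-14  f'(a)=-8.760e-01  a ← 73.107058 − (+5.684e-14/-8.760e-01) = 73.107058
converged: |Δa| < 1e-12 after 5 iterations
sag = a·(cosh(S/(2a)) − 1) = 73.107058·(cosh(1.055958) − 1) = 44.689885
T_max/T_min = cosh(S/(2a)) = 1.611294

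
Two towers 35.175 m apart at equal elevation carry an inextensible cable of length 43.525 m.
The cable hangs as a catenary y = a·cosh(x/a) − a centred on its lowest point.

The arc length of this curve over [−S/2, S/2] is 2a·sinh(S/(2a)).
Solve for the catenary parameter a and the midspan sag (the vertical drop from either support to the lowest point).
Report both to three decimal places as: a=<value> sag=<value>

seed: a₀ = √(S³/(24(L−S))) = √(35.175³/(24·8.350)) = 14.736770
iter 1: u=1.193443  f(a)=+6.152e-01  f'(a)=-1.303e+00  a ← 14.736770 − (+6.152e-01/-1.303e+00) = 15.208905
iter 2: u=1.156395  f(a)=+3.080e-02  f'(a)=-1.176e+00  a ← 15.208905 − (+3.080e-02/-1.176e+00) = 15.235108
iter 3: u=1.154406  f(a)=+8.623e-05  f'(a)=-1.169e+00  a ← 15.235108 − (+8.623e-05/-1.169e+00) = 15.235182
iter 4: u=1.154400  f(a)=+6.799e-10  f'(a)=-1.169e+00  a ← 15.235182 − (+6.799e-10/-1.169e+00) = 15.235182
iter 5: u=1.154400  f(a)=+1.421e-14  f'(a)=-1.169e+00  a ← 15.235182 − (+1.421e-14/-1.169e+00) = 15.235182
converged: |Δa| < 1e-12 after 5 iterations
sag = a·(cosh(S/(2a)) − 1) = 15.235182·(cosh(1.154400) − 1) = 11.330156
T_max/T_min = cosh(S/(2a)) = 1.743684

a=15.235 sag=11.330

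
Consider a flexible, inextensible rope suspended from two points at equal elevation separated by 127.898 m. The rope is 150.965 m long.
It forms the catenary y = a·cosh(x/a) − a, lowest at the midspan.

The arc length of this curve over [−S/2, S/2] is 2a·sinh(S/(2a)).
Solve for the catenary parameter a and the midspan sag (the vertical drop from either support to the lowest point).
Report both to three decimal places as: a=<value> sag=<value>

a=63.073 sag=35.293

seed: a₀ = √(S³/(24(L−S))) = √(127.898³/(24·23.067)) = 61.474422
iter 1: u=1.040254  f(a)=+1.281e+00  f'(a)=-8.349e-01  a ← 61.474422 − (+1.281e+00/-8.349e-01) = 63.008453
iter 2: u=1.014927  f(a)=+4.951e-02  f'(a)=-7.715e-01  a ← 63.008453 − (+4.951e-02/-7.715e-01) = 63.072625
iter 3: u=1.013895  f(a)=+8.056e-05  f'(a)=-7.689e-01  a ← 63.072625 − (+8.056e-05/-7.689e-01) = 63.072730
iter 4: u=1.013893  f(a)=+2.141e-10  f'(a)=-7.689e-01  a ← 63.072730 − (+2.141e-10/-7.689e-01) = 63.072730
iter 5: u=1.013893  f(a)=-2.842e-14  f'(a)=-7.689e-01  a ← 63.072730 − (-2.842e-14/-7.689e-01) = 63.072730
converged: |Δa| < 1e-12 after 5 iterations
sag = a·(cosh(S/(2a)) − 1) = 63.072730·(cosh(1.013893) − 1) = 35.292798
T_max/T_min = cosh(S/(2a)) = 1.559557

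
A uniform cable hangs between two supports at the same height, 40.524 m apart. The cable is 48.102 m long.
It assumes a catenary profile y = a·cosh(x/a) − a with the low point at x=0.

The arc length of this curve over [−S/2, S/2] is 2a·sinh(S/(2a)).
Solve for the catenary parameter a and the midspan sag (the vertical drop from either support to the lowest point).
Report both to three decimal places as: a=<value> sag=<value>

seed: a₀ = √(S³/(24(L−S))) = √(40.524³/(24·7.578)) = 19.128704
iter 1: u=1.059246  f(a)=+4.367e-01  f'(a)=-8.849e-01  a ← 19.128704 − (+4.367e-01/-8.849e-01) = 19.622190
iter 2: u=1.032606  f(a)=+1.747e-02  f'(a)=-8.153e-01  a ← 19.622190 − (+1.747e-02/-8.153e-01) = 19.643614
iter 3: u=1.031480  f(a)=+3.054e-05  f'(a)=-8.125e-01  a ← 19.643614 − (+3.054e-05/-8.125e-01) = 19.643652
iter 4: u=1.031478  f(a)=+9.366e-11  f'(a)=-8.125e-01  a ← 19.643652 − (+9.366e-11/-8.125e-01) = 19.643652
iter 5: u=1.031478  f(a)=+1.421e-14  f'(a)=-8.125e-01  a ← 19.643652 − (+1.421e-14/-8.125e-01) = 19.643652
converged: |Δa| < 1e-12 after 5 iterations
sag = a·(cosh(S/(2a)) − 1) = 19.643652·(cosh(1.031478) − 1) = 11.409909
T_max/T_min = cosh(S/(2a)) = 1.580845

a=19.644 sag=11.410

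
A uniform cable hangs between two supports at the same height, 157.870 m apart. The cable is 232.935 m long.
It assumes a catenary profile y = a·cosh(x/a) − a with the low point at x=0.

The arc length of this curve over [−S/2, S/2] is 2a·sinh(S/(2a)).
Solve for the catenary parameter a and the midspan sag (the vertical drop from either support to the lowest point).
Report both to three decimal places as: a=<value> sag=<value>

a=49.758 sag=76.893

seed: a₀ = √(S³/(24(L−S))) = √(157.870³/(24·75.065)) = 46.733149
iter 1: u=1.689058  f(a)=+1.146e+01  f'(a)=-4.227e+00  a ← 46.733149 − (+1.146e+01/-4.227e+00) = 49.445085
iter 2: u=1.596418  f(a)=+1.074e+00  f'(a)=-3.470e+00  a ← 49.445085 − (+1.074e+00/-3.470e+00) = 49.754544
iter 3: u=1.586488  f(a)=+1.157e-02  f'(a)=-3.395e+00  a ← 49.754544 − (+1.157e-02/-3.395e+00) = 49.757951
iter 4: u=1.586380  f(a)=+1.374e-06  f'(a)=-3.394e+00  a ← 49.757951 − (+1.374e-06/-3.394e+00) = 49.757951
iter 5: u=1.586380  f(a)=+2.842e-14  f'(a)=-3.394e+00  a ← 49.757951 − (+2.842e-14/-3.394e+00) = 49.757951
converged: |Δa| < 1e-12 after 5 iterations
sag = a·(cosh(S/(2a)) − 1) = 49.757951·(cosh(1.586380) − 1) = 76.893272
T_max/T_min = cosh(S/(2a)) = 2.545346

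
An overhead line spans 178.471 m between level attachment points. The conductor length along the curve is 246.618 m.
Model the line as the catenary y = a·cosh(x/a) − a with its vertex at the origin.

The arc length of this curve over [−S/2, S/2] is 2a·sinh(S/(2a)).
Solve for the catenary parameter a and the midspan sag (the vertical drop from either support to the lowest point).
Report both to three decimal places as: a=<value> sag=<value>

a=62.073 sag=75.978

seed: a₀ = √(S³/(24(L−S))) = √(178.471³/(24·68.147)) = 58.955251
iter 1: u=1.513614  f(a)=+8.246e+00  f'(a)=-2.887e+00  a ← 58.955251 − (+8.246e+00/-2.887e+00) = 61.811807
iter 2: u=1.443664  f(a)=+6.372e-01  f'(a)=-2.456e+00  a ← 61.811807 − (+6.372e-01/-2.456e+00) = 62.071222
iter 3: u=1.437631  f(a)=+4.509e-03  f'(a)=-2.422e+00  a ← 62.071222 − (+4.509e-03/-2.422e+00) = 62.073084
iter 4: u=1.437588  f(a)=+2.293e-07  f'(a)=-2.421e+00  a ← 62.073084 − (+2.293e-07/-2.421e+00) = 62.073084
iter 5: u=1.437588  f(a)=+2.842e-14  f'(a)=-2.421e+00  a ← 62.073084 − (+2.842e-14/-2.421e+00) = 62.073084
converged: |Δa| < 1e-12 after 5 iterations
sag = a·(cosh(S/(2a)) − 1) = 62.073084·(cosh(1.437588) − 1) = 75.978273
T_max/T_min = cosh(S/(2a)) = 2.224013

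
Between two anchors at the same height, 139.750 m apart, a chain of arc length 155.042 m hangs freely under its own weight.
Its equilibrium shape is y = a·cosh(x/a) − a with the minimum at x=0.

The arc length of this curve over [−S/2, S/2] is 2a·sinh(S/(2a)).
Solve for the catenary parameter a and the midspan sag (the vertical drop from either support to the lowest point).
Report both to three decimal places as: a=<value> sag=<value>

seed: a₀ = √(S³/(24(L−S))) = √(139.750³/(24·15.292)) = 86.236269
iter 1: u=0.810274  f(a)=+5.099e-01  f'(a)=-3.785e-01  a ← 86.236269 − (+5.099e-01/-3.785e-01) = 87.583495
iter 2: u=0.797810  f(a)=+1.219e-02  f'(a)=-3.606e-01  a ← 87.583495 − (+1.219e-02/-3.606e-01) = 87.617315
iter 3: u=0.797502  f(a)=+7.354e-06  f'(a)=-3.601e-01  a ← 87.617315 − (+7.354e-06/-3.601e-01) = 87.617336
iter 4: u=0.797502  f(a)=+2.700e-12  f'(a)=-3.601e-01  a ← 87.617336 − (+2.700e-12/-3.601e-01) = 87.617336
converged: |Δa| < 1e-12 after 4 iterations
sag = a·(cosh(S/(2a)) − 1) = 87.617336·(cosh(0.797502) − 1) = 29.371138
T_max/T_min = cosh(S/(2a)) = 1.335221

a=87.617 sag=29.371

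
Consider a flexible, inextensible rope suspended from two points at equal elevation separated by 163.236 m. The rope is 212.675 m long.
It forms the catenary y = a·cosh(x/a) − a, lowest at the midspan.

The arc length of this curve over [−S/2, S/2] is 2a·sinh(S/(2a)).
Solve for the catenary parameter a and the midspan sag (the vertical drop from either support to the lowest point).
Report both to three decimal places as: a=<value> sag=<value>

a=63.124 sag=60.538

seed: a₀ = √(S³/(24(L−S))) = √(163.236³/(24·49.439)) = 60.545721
iter 1: u=1.348039  f(a)=+4.691e+00  f'(a)=-1.950e+00  a ← 60.545721 − (+4.691e+00/-1.950e+00) = 62.951804
iter 2: u=1.296516  f(a)=+2.942e-01  f'(a)=-1.712e+00  a ← 62.951804 − (+2.942e-01/-1.712e+00) = 63.123594
iter 3: u=1.292987  f(a)=+1.328e-03  f'(a)=-1.697e+00  a ← 63.123594 − (+1.328e-03/-1.697e+00) = 63.124376
iter 4: u=1.292971  f(a)=+2.731e-08  f'(a)=-1.697e+00  a ← 63.124376 − (+2.731e-08/-1.697e+00) = 63.124376
iter 5: u=1.292971  f(a)=+0.000e+00  f'(a)=-1.697e+00  a ← 63.124376 − (+0.000e+00/-1.697e+00) = 63.124376
converged: |Δa| < 1e-12 after 5 iterations
sag = a·(cosh(S/(2a)) − 1) = 63.124376·(cosh(1.292971) − 1) = 60.537869
T_max/T_min = cosh(S/(2a)) = 1.959025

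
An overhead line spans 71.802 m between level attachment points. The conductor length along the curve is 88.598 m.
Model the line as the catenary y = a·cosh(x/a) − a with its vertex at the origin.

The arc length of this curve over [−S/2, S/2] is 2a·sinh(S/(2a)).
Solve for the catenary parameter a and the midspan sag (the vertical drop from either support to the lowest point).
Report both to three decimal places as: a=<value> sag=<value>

seed: a₀ = √(S³/(24(L−S))) = √(71.802³/(24·16.796)) = 30.303742
iter 1: u=1.184705  f(a)=+1.219e+00  f'(a)=-1.272e+00  a ← 30.303742 − (+1.219e+00/-1.272e+00) = 31.261882
iter 2: u=1.148395  f(a)=+6.019e-02  f'(a)=-1.149e+00  a ← 31.261882 − (+6.019e-02/-1.149e+00) = 31.314259
iter 3: u=1.146475  f(a)=+1.637e-04  f'(a)=-1.143e+00  a ← 31.314259 − (+1.637e-04/-1.143e+00) = 31.314402
iter 4: u=1.146469  f(a)=+1.218e-09  f'(a)=-1.143e+00  a ← 31.314402 − (+1.218e-09/-1.143e+00) = 31.314402
iter 5: u=1.146469  f(a)=+0.000e+00  f'(a)=-1.143e+00  a ← 31.314402 − (+0.000e+00/-1.143e+00) = 31.314402
converged: |Δa| < 1e-12 after 5 iterations
sag = a·(cosh(S/(2a)) − 1) = 31.314402·(cosh(1.146469) − 1) = 22.934959
T_max/T_min = cosh(S/(2a)) = 1.732409

a=31.314 sag=22.935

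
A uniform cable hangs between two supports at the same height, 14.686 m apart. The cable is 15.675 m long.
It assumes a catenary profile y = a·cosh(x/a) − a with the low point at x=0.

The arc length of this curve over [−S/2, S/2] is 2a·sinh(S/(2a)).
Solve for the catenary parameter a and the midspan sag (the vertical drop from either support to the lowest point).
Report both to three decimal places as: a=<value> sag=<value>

seed: a₀ = √(S³/(24(L−S))) = √(14.686³/(24·0.989)) = 11.551849
iter 1: u=0.635656  f(a)=+2.017e-02  f'(a)=-1.782e-01  a ← 11.551849 − (+2.017e-02/-1.782e-01) = 11.665029
iter 2: u=0.629488  f(a)=+3.003e-04  f'(a)=-1.730e-01  a ← 11.665029 − (+3.003e-04/-1.730e-01) = 11.666765
iter 3: u=0.629395  f(a)=+6.879e-08  f'(a)=-1.729e-01  a ← 11.666765 − (+6.879e-08/-1.729e-01) = 11.666766
iter 4: u=0.629395  f(a)=+1.776e-15  f'(a)=-1.729e-01  a ← 11.666766 − (+1.776e-15/-1.729e-01) = 11.666766
converged: |Δa| < 1e-12 after 4 iterations
sag = a·(cosh(S/(2a)) − 1) = 11.666766·(cosh(0.629395) − 1) = 2.388121
T_max/T_min = cosh(S/(2a)) = 1.204694

a=11.667 sag=2.388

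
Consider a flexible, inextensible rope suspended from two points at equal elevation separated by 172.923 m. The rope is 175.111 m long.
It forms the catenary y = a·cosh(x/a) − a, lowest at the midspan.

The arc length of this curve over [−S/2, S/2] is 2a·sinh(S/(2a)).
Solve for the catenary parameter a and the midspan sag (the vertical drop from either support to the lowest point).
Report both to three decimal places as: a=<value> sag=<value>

a=314.392 sag=11.964

seed: a₀ = √(S³/(24(L−S))) = √(172.923³/(24·2.188)) = 313.797777
iter 1: u=0.275533  f(a)=+8.320e-03  f'(a)=-1.405e-02  a ← 313.797777 − (+8.320e-03/-1.405e-02) = 314.389921
iter 2: u=0.275014  f(a)=+2.361e-05  f'(a)=-1.397e-02  a ← 314.389921 − (+2.361e-05/-1.397e-02) = 314.391611
iter 3: u=0.275012  f(a)=+1.913e-10  f'(a)=-1.397e-02  a ← 314.391611 − (+1.913e-10/-1.397e-02) = 314.391611
iter 4: u=0.275012  f(a)=+2.842e-14  f'(a)=-1.397e-02  a ← 314.391611 − (+2.842e-14/-1.397e-02) = 314.391611
converged: |Δa| < 1e-12 after 4 iterations
sag = a·(cosh(S/(2a)) − 1) = 314.391611·(cosh(0.275012) − 1) = 11.964101
T_max/T_min = cosh(S/(2a)) = 1.038055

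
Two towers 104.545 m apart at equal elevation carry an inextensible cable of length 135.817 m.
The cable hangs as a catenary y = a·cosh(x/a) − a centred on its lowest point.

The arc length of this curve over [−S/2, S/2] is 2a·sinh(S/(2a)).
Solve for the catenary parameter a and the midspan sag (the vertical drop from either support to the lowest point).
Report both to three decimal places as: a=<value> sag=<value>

a=40.661 sag=38.490

seed: a₀ = √(S³/(24(L−S))) = √(104.545³/(24·31.272)) = 39.018579
iter 1: u=1.339682  f(a)=+2.929e+00  f'(a)=-1.910e+00  a ← 39.018579 − (+2.929e+00/-1.910e+00) = 40.552462
iter 2: u=1.289009  f(a)=+1.816e-01  f'(a)=-1.680e+00  a ← 40.552462 − (+1.816e-01/-1.680e+00) = 40.660576
iter 3: u=1.285582  f(a)=+7.999e-04  f'(a)=-1.665e+00  a ← 40.660576 − (+7.999e-04/-1.665e+00) = 40.661057
iter 4: u=1.285567  f(a)=+1.567e-08  f'(a)=-1.665e+00  a ← 40.661057 − (+1.567e-08/-1.665e+00) = 40.661057
iter 5: u=1.285567  f(a)=+2.842e-14  f'(a)=-1.665e+00  a ← 40.661057 − (+2.842e-14/-1.665e+00) = 40.661057
converged: |Δa| < 1e-12 after 5 iterations
sag = a·(cosh(S/(2a)) − 1) = 40.661057·(cosh(1.285567) − 1) = 38.489976
T_max/T_min = cosh(S/(2a)) = 1.946605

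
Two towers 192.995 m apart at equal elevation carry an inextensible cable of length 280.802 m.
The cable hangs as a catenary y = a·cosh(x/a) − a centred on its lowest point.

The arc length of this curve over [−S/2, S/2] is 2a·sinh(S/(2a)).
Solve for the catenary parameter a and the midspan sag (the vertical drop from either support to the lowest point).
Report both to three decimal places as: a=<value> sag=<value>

seed: a₀ = √(S³/(24(L−S))) = √(192.995³/(24·87.807)) = 58.404848
iter 1: u=1.652217  f(a)=+1.279e+01  f'(a)=-3.912e+00  a ← 58.404848 − (+1.279e+01/-3.912e+00) = 61.675453
iter 2: u=1.564601  f(a)=+1.153e+00  f'(a)=-3.236e+00  a ← 61.675453 − (+1.153e+00/-3.236e+00) = 62.031902
iter 3: u=1.555611  f(a)=+1.142e-02  f'(a)=-3.172e+00  a ← 62.031902 − (+1.142e-02/-3.172e+00) = 62.035503
iter 4: u=1.555521  f(a)=+1.145e-06  f'(a)=-3.171e+00  a ← 62.035503 − (+1.145e-06/-3.171e+00) = 62.035504
iter 5: u=1.555521  f(a)=+0.000e+00  f'(a)=-3.171e+00  a ← 62.035504 − (+0.000e+00/-3.171e+00) = 62.035504
converged: |Δa| < 1e-12 after 5 iterations
sag = a·(cosh(S/(2a)) − 1) = 62.035504·(cosh(1.555521) − 1) = 91.459918
T_max/T_min = cosh(S/(2a)) = 2.474316

a=62.036 sag=91.460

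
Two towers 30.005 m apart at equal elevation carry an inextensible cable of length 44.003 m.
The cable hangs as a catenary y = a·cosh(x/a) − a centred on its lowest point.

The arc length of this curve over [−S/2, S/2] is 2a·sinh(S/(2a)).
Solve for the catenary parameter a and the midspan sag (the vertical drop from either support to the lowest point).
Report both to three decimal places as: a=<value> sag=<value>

seed: a₀ = √(S³/(24(L−S))) = √(30.005³/(24·13.998)) = 8.967096
iter 1: u=1.673061  f(a)=+2.095e+00  f'(a)=-4.088e+00  a ← 8.967096 − (+2.095e+00/-4.088e+00) = 9.479540
iter 2: u=1.582619  f(a)=+1.930e-01  f'(a)=-3.367e+00  a ← 9.479540 − (+1.930e-01/-3.367e+00) = 9.536867
iter 3: u=1.573106  f(a)=+2.005e-03  f'(a)=-3.297e+00  a ← 9.536867 − (+2.005e-03/-3.297e+00) = 9.537476
iter 4: u=1.573005  f(a)=+2.214e-07  f'(a)=-3.296e+00  a ← 9.537476 − (+2.214e-07/-3.296e+00) = 9.537476
iter 5: u=1.573005  f(a)=-7.105e-15  f'(a)=-3.296e+00  a ← 9.537476 − (-7.105e-15/-3.296e+00) = 9.537476
converged: |Δa| < 1e-12 after 5 iterations
sag = a·(cosh(S/(2a)) − 1) = 9.537476·(cosh(1.573005) − 1) = 14.442296
T_max/T_min = cosh(S/(2a)) = 2.514268

a=9.537 sag=14.442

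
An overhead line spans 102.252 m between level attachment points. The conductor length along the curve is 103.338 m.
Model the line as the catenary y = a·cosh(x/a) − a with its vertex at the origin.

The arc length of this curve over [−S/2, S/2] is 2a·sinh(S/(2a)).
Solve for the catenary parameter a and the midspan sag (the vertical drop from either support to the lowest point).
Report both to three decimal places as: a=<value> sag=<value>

a=202.851 sag=6.477

seed: a₀ = √(S³/(24(L−S))) = √(102.252³/(24·1.086)) = 202.528984
iter 1: u=0.252438  f(a)=+3.466e-03  f'(a)=-1.079e-02  a ← 202.528984 − (+3.466e-03/-1.079e-02) = 202.850076
iter 2: u=0.252038  f(a)=+8.259e-06  f'(a)=-1.074e-02  a ← 202.850076 − (+8.259e-06/-1.074e-02) = 202.850845
iter 3: u=0.252037  f(a)=+4.715e-11  f'(a)=-1.074e-02  a ← 202.850845 − (+4.715e-11/-1.074e-02) = 202.850845
iter 4: u=0.252037  f(a)=-1.421e-14  f'(a)=-1.074e-02  a ← 202.850845 − (-1.421e-14/-1.074e-02) = 202.850845
converged: |Δa| < 1e-12 after 4 iterations
sag = a·(cosh(S/(2a)) − 1) = 202.850845·(cosh(0.252037) − 1) = 6.477010
T_max/T_min = cosh(S/(2a)) = 1.031930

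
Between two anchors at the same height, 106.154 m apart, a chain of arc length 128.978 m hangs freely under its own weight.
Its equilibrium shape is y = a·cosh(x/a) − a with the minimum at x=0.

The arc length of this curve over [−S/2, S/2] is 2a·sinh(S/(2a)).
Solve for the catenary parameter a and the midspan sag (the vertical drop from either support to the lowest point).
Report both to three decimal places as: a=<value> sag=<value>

a=48.169 sag=32.324

seed: a₀ = √(S³/(24(L−S))) = √(106.154³/(24·22.824)) = 46.730782
iter 1: u=1.135804  f(a)=+1.518e+00  f'(a)=-1.109e+00  a ← 46.730782 − (+1.518e+00/-1.109e+00) = 48.100060
iter 2: u=1.103471  f(a)=+6.929e-02  f'(a)=-1.010e+00  a ← 48.100060 − (+6.929e-02/-1.010e+00) = 48.168682
iter 3: u=1.101899  f(a)=+1.596e-04  f'(a)=-1.005e+00  a ← 48.168682 − (+1.596e-04/-1.005e+00) = 48.168841
iter 4: u=1.101895  f(a)=+8.508e-10  f'(a)=-1.005e+00  a ← 48.168841 − (+8.508e-10/-1.005e+00) = 48.168841
iter 5: u=1.101895  f(a)=+0.000e+00  f'(a)=-1.005e+00  a ← 48.168841 − (+0.000e+00/-1.005e+00) = 48.168841
converged: |Δa| < 1e-12 after 5 iterations
sag = a·(cosh(S/(2a)) − 1) = 48.168841·(cosh(1.101895) − 1) = 32.323819
T_max/T_min = cosh(S/(2a)) = 1.671052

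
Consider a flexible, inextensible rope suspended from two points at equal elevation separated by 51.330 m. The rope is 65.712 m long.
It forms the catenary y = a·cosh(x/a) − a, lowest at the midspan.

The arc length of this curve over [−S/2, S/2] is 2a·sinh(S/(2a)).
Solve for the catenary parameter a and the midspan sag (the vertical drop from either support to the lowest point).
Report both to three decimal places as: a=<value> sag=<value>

a=20.578 sag=18.190

seed: a₀ = √(S³/(24(L−S))) = √(51.330³/(24·14.382)) = 19.794368
iter 1: u=1.296581  f(a)=+1.258e+00  f'(a)=-1.713e+00  a ← 19.794368 − (+1.258e+00/-1.713e+00) = 20.529190
iter 2: u=1.250171  f(a)=+7.347e-02  f'(a)=-1.518e+00  a ← 20.529190 − (+7.347e-02/-1.518e+00) = 20.577592
iter 3: u=1.247230  f(a)=+2.848e-04  f'(a)=-1.506e+00  a ← 20.577592 − (+2.848e-04/-1.506e+00) = 20.577781
iter 4: u=1.247219  f(a)=+4.315e-09  f'(a)=-1.506e+00  a ← 20.577781 − (+4.315e-09/-1.506e+00) = 20.577781
iter 5: u=1.247219  f(a)=+4.263e-14  f'(a)=-1.506e+00  a ← 20.577781 − (+4.263e-14/-1.506e+00) = 20.577781
converged: |Δa| < 1e-12 after 5 iterations
sag = a·(cosh(S/(2a)) − 1) = 20.577781·(cosh(1.247219) − 1) = 18.190270
T_max/T_min = cosh(S/(2a)) = 1.883976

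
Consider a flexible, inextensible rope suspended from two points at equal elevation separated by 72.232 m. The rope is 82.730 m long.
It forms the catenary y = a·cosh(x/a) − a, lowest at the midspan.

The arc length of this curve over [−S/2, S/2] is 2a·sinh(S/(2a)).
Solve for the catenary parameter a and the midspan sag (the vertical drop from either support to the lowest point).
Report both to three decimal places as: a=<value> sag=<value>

seed: a₀ = √(S³/(24(L−S))) = √(72.232³/(24·10.498)) = 38.675466
iter 1: u=0.933822  f(a)=+4.673e-01  f'(a)=-5.917e-01  a ← 38.675466 − (+4.673e-01/-5.917e-01) = 39.465280
iter 2: u=0.915134  f(a)=+1.470e-02  f'(a)=-5.550e-01  a ← 39.465280 − (+1.470e-02/-5.550e-01) = 39.491765
iter 3: u=0.914520  f(a)=+1.559e-05  f'(a)=-5.538e-01  a ← 39.491765 − (+1.559e-05/-5.538e-01) = 39.491793
iter 4: u=0.914519  f(a)=+1.756e-11  f'(a)=-5.538e-01  a ← 39.491793 − (+1.756e-11/-5.538e-01) = 39.491793
converged: |Δa| < 1e-12 after 4 iterations
sag = a·(cosh(S/(2a)) − 1) = 39.491793·(cosh(0.914519) − 1) = 17.697935
T_max/T_min = cosh(S/(2a)) = 1.448142

a=39.492 sag=17.698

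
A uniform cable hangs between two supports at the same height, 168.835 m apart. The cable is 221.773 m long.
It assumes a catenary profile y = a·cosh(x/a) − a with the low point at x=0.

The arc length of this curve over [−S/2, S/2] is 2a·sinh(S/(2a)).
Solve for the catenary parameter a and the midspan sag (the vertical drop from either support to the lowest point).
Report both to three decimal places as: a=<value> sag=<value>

a=64.255 sag=63.903

seed: a₀ = √(S³/(24(L−S))) = √(168.835³/(24·52.938)) = 61.546638
iter 1: u=1.371602  f(a)=+5.209e+00  f'(a)=-2.066e+00  a ← 61.546638 − (+5.209e+00/-2.066e+00) = 64.067233
iter 2: u=1.317639  f(a)=+3.371e-01  f'(a)=-1.807e+00  a ← 64.067233 − (+3.371e-01/-1.807e+00) = 64.253781
iter 3: u=1.313814  f(a)=+1.628e-03  f'(a)=-1.789e+00  a ← 64.253781 − (+1.628e-03/-1.789e+00) = 64.254691
iter 4: u=1.313795  f(a)=+3.835e-08  f'(a)=-1.789e+00  a ← 64.254691 − (+3.835e-08/-1.789e+00) = 64.254691
iter 5: u=1.313795  f(a)=+0.000e+00  f'(a)=-1.789e+00  a ← 64.254691 − (+0.000e+00/-1.789e+00) = 64.254691
converged: |Δa| < 1e-12 after 5 iterations
sag = a·(cosh(S/(2a)) − 1) = 64.254691·(cosh(1.313795) − 1) = 63.903341
T_max/T_min = cosh(S/(2a)) = 1.994532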